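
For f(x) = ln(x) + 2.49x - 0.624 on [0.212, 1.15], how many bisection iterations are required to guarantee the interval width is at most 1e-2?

7

Initial width b − a = 1.15 − 0.212 = 0.938000.
After n steps the width is (b−a)/2^n; need (b−a)/2^n ≤ 1e-2.
So n ≥ log₂(0.938000/1e-2) = log₂(93.8000) ≈ 6.5515.
Hence n = 7.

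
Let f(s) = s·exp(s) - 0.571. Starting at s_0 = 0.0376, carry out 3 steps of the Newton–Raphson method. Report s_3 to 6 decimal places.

0.387766

Newton update: s ← s − f(s)/f'(s).
f'(s) = (s + 1)·exp(s)
s_0 = 0.037600: f = -0.531959, f' = 1.077356 → s_1 = 0.037600 - (-0.531959)/(1.077356) = 0.531364
s_1 = 0.531364: f = 0.332982, f' = 2.605233 → s_2 = 0.531364 - (0.332982)/(2.605233) = 0.403551
s_2 = 0.403551: f = 0.033168, f' = 2.101299 → s_3 = 0.403551 - (0.033168)/(2.101299) = 0.387766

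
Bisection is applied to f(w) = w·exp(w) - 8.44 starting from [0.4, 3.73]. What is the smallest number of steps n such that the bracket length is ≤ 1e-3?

12

Initial width b − a = 3.73 − 0.4 = 3.330000.
After n steps the width is (b−a)/2^n; need (b−a)/2^n ≤ 1e-3.
So n ≥ log₂(3.330000/1e-3) = log₂(3330.0000) ≈ 11.7013.
Hence n = 12.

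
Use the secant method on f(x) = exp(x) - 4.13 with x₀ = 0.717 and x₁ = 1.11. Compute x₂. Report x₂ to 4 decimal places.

Secant update: x_(k+1) = x_k − f(x_k)·(x_k − x_(k-1))/(f(x_k) − f(x_(k-1))).
f(x_0) = -2.081721, f(x_1) = -1.095642
x_2 = 1.110000 - (-1.095642)·(1.110000 - 0.717000)/(-1.095642 - (-2.081721)) = 1.546666; f(x_2) = 0.565788

1.5467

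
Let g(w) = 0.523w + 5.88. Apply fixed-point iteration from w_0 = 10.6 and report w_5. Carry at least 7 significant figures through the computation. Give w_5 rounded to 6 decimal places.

w_1 = g(10.600000) = 11.423800
w_2 = g(11.423800) = 11.854647
w_3 = g(11.854647) = 12.079981
w_4 = g(12.079981) = 12.197830
w_5 = g(12.197830) = 12.259465

12.259465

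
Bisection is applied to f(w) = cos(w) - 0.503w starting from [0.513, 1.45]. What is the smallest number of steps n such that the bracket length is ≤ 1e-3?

10

Initial width b − a = 1.45 − 0.513 = 0.937000.
After n steps the width is (b−a)/2^n; need (b−a)/2^n ≤ 1e-3.
So n ≥ log₂(0.937000/1e-3) = log₂(937.0000) ≈ 9.8719.
Hence n = 10.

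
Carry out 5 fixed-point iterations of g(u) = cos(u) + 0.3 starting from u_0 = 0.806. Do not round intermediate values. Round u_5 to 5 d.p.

u_1 = g(0.806000) = 0.992390
u_2 = g(0.992390) = 0.846690
u_3 = g(0.846690) = 0.962466
u_4 = g(0.962466) = 0.871498
u_5 = g(0.871498) = 0.943681

0.94368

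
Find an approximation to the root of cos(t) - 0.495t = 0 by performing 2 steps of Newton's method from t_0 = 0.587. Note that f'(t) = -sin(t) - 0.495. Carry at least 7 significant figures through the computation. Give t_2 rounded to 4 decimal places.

t_0 = 0.587000: f = 0.542041, f' = -1.048866 → t_1 = 0.587000 - (0.542041)/(-1.048866) = 1.103788
t_1 = 1.103788: f = -0.096158, f' = -1.387919 → t_2 = 1.103788 - (-0.096158)/(-1.387919) = 1.034506

1.0345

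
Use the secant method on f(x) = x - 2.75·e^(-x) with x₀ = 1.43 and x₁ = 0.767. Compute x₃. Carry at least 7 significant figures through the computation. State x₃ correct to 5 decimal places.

1.00733

f(x_0) = 0.771900, f(x_1) = -0.510112
x_2 = 0.767000 - (-0.510112)·(0.767000 - 1.430000)/(-0.510112 - (0.771900)) = 1.030807; f(x_2) = 0.049830
x_3 = 1.030807 - (0.049830)·(1.030807 - 0.767000)/(0.049830 - (-0.510112)) = 1.007331; f(x_3) = 0.003051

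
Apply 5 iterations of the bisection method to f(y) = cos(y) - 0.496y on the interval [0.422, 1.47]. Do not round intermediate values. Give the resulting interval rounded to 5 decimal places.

f(0.422000) = 0.702960, f(1.470000) = -0.628494 (opposite signs)
step 1: m = 0.946000, f(m) = 0.115716 > 0 → root in [0.946000, 1.470000]
step 2: m = 1.208000, f(m) = -0.244278 < 0 → root in [0.946000, 1.208000]
step 3: m = 1.077000, f(m) = -0.060220 < 0 → root in [0.946000, 1.077000]
step 4: m = 1.011500, f(m) = 0.028886 > 0 → root in [1.011500, 1.077000]
step 5: m = 1.044250, f(m) = -0.015398 < 0 → root in [1.011500, 1.044250]

[1.01150, 1.04425]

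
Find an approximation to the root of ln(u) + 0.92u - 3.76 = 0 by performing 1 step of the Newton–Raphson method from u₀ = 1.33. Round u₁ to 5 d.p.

Newton update: u ← u − f(u)/f'(u).
f'(u) = 1/u + 0.92
u_0 = 1.330000: f = -2.251221, f' = 1.671880 → u_1 = 1.330000 - (-2.251221)/(1.671880) = 2.676521

2.67652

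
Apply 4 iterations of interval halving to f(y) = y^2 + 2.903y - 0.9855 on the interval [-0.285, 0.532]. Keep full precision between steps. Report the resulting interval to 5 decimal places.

f(-0.285000) = -1.731630, f(0.532000) = 0.841920 (opposite signs)
step 1: m = 0.123500, f(m) = -0.611727 < 0 → root in [0.123500, 0.532000]
step 2: m = 0.327750, f(m) = 0.073378 > 0 → root in [0.123500, 0.327750]
step 3: m = 0.225625, f(m) = -0.279604 < 0 → root in [0.225625, 0.327750]
step 4: m = 0.276688, f(m) = -0.105720 < 0 → root in [0.276688, 0.327750]

[0.27669, 0.32775]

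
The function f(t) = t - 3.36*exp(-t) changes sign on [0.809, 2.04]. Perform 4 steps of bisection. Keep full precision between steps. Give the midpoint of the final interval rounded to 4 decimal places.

1.0783

f(0.809000) = -0.687219, f(2.040000) = 1.603104 (opposite signs)
step 1: m = 1.424500, f(m) = 0.615987 > 0 → root in [0.809000, 1.424500]
step 2: m = 1.116750, f(m) = 0.016881 > 0 → root in [0.809000, 1.116750]
step 3: m = 0.962875, f(m) = -0.319952 < 0 → root in [0.962875, 1.116750]
step 4: m = 1.039813, f(m) = -0.148018 < 0 → root in [1.039813, 1.116750]
Midpoint of [1.039813, 1.116750] = 1.078281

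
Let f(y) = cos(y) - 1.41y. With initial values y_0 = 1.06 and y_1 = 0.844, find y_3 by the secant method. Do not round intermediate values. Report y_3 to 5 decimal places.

f(y_0) = -1.005728, f(y_1) = -0.525561
y_2 = 0.844000 - (-0.525561)·(0.844000 - 1.060000)/(-0.525561 - (-1.005728)) = 0.607580; f(y_2) = -0.035655
y_3 = 0.607580 - (-0.035655)·(0.607580 - 0.844000)/(-0.035655 - (-0.525561)) = 0.590373; f(y_3) = -0.001693

0.59037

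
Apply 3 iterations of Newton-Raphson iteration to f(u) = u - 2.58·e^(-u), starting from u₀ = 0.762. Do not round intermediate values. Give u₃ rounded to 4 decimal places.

Newton update: u ← u − f(u)/f'(u).
f'(u) = 1 + 2.58·e^(-u)
u_0 = 0.762000: f = -0.442169, f' = 2.204169 → u_1 = 0.762000 - (-0.442169)/(2.204169) = 0.962606
u_1 = 0.962606: f = -0.022687, f' = 1.985293 → u_2 = 0.962606 - (-0.022687)/(1.985293) = 0.974033
u_2 = 0.974033: f = -0.000064, f' = 1.974097 → u_3 = 0.974033 - (-0.000064)/(1.974097) = 0.974066

0.9741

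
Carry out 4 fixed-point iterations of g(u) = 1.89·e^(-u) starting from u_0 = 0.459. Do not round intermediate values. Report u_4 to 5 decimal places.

0.65077

u_1 = g(0.459000) = 1.194320
u_2 = g(1.194320) = 0.572500
u_3 = g(0.572500) = 1.066175
u_4 = g(1.066175) = 0.650771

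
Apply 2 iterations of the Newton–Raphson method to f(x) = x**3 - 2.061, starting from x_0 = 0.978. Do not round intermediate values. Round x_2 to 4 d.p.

1.2794

f'(x) = 3x**2
x_0 = 0.978000: f = -1.125559, f' = 2.869452 → x_1 = 0.978000 - (-1.125559)/(2.869452) = 1.370256
x_1 = 1.370256: f = 0.511793, f' = 5.632801 → x_2 = 1.370256 - (0.511793)/(5.632801) = 1.279396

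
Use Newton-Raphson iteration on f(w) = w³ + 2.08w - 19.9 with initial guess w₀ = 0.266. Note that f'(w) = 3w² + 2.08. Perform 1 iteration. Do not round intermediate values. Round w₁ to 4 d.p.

8.6978

w_0 = 0.266000: f = -19.327899, f' = 2.292268 → w_1 = 0.266000 - (-19.327899)/(2.292268) = 8.697780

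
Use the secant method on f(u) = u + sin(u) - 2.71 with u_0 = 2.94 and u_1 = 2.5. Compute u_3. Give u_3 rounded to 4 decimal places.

f(u_0) = 0.430230, f(u_1) = 0.388472
u_2 = 2.500000 - (0.388472)·(2.500000 - 2.940000)/(0.388472 - (0.430230)) = -1.593309; f(u_2) = -5.303056
u_3 = -1.593309 - (-5.303056)·(-1.593309 - 2.500000)/(-5.303056 - (0.388472)) = 2.220613; f(u_3) = 0.306808

2.2206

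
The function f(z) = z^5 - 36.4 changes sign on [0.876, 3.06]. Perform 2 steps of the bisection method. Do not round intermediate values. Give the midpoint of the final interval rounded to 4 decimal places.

2.2410

f(0.876000) = -35.884153, f(3.060000) = 231.891635 (opposite signs)
step 1: m = 1.968000, f(m) = -6.879380 < 0 → root in [1.968000, 3.060000]
step 2: m = 2.514000, f(m) = 64.021422 > 0 → root in [1.968000, 2.514000]
Midpoint of [1.968000, 2.514000] = 2.241000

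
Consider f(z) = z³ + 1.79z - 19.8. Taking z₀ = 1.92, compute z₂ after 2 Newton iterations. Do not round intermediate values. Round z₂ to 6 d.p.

f'(z) = 3z² + 1.79
z_0 = 1.920000: f = -9.285312, f' = 12.849200 → z_1 = 1.920000 - (-9.285312)/(12.849200) = 2.642637
z_1 = 2.642637: f = 3.385264, f' = 22.740597 → z_2 = 2.642637 - (3.385264)/(22.740597) = 2.493773

2.493773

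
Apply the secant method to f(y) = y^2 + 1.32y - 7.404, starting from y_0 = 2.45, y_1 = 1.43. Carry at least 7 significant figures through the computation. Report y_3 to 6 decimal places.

2.146128

f(y_0) = 1.832500, f(y_1) = -3.471500
y_2 = 1.430000 - (-3.471500)·(1.430000 - 2.450000)/(-3.471500 - (1.832500)) = 2.097596; f(y_2) = -0.235263
y_3 = 2.097596 - (-0.235263)·(2.097596 - 1.430000)/(-0.235263 - (-3.471500)) = 2.146128; f(y_3) = 0.034755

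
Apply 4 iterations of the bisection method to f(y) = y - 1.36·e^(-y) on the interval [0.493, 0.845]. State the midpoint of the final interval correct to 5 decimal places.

0.68000

f(0.493000) = -0.337676, f(0.845000) = 0.260802 (opposite signs)
step 1: m = 0.669000, f(m) = -0.027620 < 0 → root in [0.669000, 0.845000]
step 2: m = 0.757000, f(m) = 0.119063 > 0 → root in [0.669000, 0.757000]
step 3: m = 0.713000, f(m) = 0.046367 > 0 → root in [0.669000, 0.713000]
step 4: m = 0.691000, f(m) = 0.009538 > 0 → root in [0.669000, 0.691000]
Midpoint of [0.669000, 0.691000] = 0.680000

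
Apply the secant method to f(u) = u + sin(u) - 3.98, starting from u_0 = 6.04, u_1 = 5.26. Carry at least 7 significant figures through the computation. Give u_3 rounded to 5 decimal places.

f(u_0) = 1.819205, f(u_1) = 0.426229
u_2 = 5.260000 - (0.426229)·(5.260000 - 6.040000)/(0.426229 - (1.819205)) = 5.021332; f(u_2) = 0.088676
u_3 = 5.021332 - (0.088676)·(5.021332 - 5.260000)/(0.088676 - (0.426229)) = 4.958633; f(u_3) = 0.008798

4.95863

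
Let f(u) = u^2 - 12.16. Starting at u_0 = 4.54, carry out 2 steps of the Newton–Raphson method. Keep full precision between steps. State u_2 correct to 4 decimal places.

3.4892

Newton update: u ← u − f(u)/f'(u).
f'(u) = 2u
u_0 = 4.540000: f = 8.451600, f' = 9.080000 → u_1 = 4.540000 - (8.451600)/(9.080000) = 3.609207
u_1 = 3.609207: f = 0.866376, f' = 7.218414 → u_2 = 3.609207 - (0.866376)/(7.218414) = 3.489184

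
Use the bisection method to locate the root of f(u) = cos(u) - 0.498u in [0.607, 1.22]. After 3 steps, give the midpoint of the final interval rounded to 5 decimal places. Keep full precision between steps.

f(0.607000) = 0.519077, f(1.220000) = -0.263914 (opposite signs)
step 1: m = 0.913500, f(m) = 0.156056 > 0 → root in [0.913500, 1.220000]
step 2: m = 1.066750, f(m) = -0.048269 < 0 → root in [0.913500, 1.066750]
step 3: m = 0.990125, f(m) = 0.055503 > 0 → root in [0.990125, 1.066750]
Midpoint of [0.990125, 1.066750] = 1.028437

1.02844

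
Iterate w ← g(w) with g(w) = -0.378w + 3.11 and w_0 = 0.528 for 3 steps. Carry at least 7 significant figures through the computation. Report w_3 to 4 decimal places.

w_1 = g(0.528000) = 2.910416
w_2 = g(2.910416) = 2.009863
w_3 = g(2.009863) = 2.350272

2.3503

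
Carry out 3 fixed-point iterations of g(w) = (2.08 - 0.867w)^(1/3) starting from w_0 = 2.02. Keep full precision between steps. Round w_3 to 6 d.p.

w_1 = g(2.020000) = 0.690106
w_2 = g(0.690106) = 1.140034
w_3 = g(1.140034) = 1.029643

1.029643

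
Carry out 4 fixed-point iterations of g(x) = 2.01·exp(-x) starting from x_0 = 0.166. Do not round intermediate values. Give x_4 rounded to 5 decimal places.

0.49885

x_1 = g(0.166000) = 1.702563
x_2 = g(1.702563) = 0.366254
x_3 = g(0.366254) = 1.393587
x_4 = g(1.393587) = 0.498849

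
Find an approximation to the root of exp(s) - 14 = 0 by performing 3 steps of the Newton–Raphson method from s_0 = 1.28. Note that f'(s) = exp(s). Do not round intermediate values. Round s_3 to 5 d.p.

s_0 = 1.280000: f = -10.403360, f' = 3.596640 → s_1 = 1.280000 - (-10.403360)/(3.596640) = 4.172522
s_1 = 4.172522: f = 50.878884, f' = 64.878884 → s_2 = 4.172522 - (50.878884)/(64.878884) = 3.388309
s_2 = 3.388309: f = 15.615827, f' = 29.615827 → s_3 = 3.388309 - (15.615827)/(29.615827) = 2.861029

2.86103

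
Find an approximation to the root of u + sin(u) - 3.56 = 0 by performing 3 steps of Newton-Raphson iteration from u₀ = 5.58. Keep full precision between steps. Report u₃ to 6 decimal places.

4.546733

f'(u) = 1 + cos(u)
u_0 = 5.580000: f = 1.373349, f' = 1.762786 → u_1 = 5.580000 - (1.373349)/(1.762786) = 4.800921
u_1 = 4.800921: f = 0.244838, f' = 1.088417 → u_2 = 4.800921 - (0.244838)/(1.088417) = 4.575973
u_2 = 4.575973: f = 0.025263, f' = 0.864007 → u_3 = 4.575973 - (0.025263)/(0.864007) = 4.546733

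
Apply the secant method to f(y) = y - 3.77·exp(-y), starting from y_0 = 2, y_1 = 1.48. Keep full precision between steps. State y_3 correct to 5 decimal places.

f(y_0) = 1.489786, f(y_1) = 0.621806
y_2 = 1.480000 - (0.621806)·(1.480000 - 2.000000)/(0.621806 - (1.489786)) = 1.107481; f(y_2) = -0.138090
y_3 = 1.107481 - (-0.138090)·(1.107481 - 1.480000)/(-0.138090 - (0.621806)) = 1.175176; f(y_3) = 0.011133

1.17518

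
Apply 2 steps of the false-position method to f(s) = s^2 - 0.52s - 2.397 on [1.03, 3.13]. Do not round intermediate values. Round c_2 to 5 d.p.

1.74049

f(1.030000) = -1.871700, f(3.130000) = 5.772300
step 1: c = 1.544203, f(c) = -0.815422 < 0 → new bracket [1.544203, 3.130000]
step 2: c = 1.740492, f(c) = -0.272744 < 0 → new bracket [1.740492, 3.130000]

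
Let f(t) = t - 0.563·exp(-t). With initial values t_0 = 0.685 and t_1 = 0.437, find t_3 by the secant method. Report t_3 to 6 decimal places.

Secant update: t_(k+1) = t_k − f(t_k)·(t_k − t_(k-1))/(f(t_k) − f(t_(k-1))).
f(t_0) = 0.401197, f(t_1) = 0.073318
t_2 = 0.437000 - (0.073318)·(0.437000 - 0.685000)/(0.073318 - (0.401197)) = 0.381544; f(t_2) = -0.002876
t_3 = 0.381544 - (-0.002876)·(0.381544 - 0.437000)/(-0.002876 - (0.073318)) = 0.383637; f(t_3) = 0.000021

0.383637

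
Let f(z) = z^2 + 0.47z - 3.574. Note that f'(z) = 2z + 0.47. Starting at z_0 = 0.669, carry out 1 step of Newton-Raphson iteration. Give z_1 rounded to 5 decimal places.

2.22431

Newton update: z ← z − f(z)/f'(z).
z_0 = 0.669000: f = -2.812009, f' = 1.808000 → z_1 = 0.669000 - (-2.812009)/(1.808000) = 2.224315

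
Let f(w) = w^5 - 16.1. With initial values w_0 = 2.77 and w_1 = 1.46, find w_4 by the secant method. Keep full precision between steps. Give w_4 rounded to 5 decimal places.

1.72088

f(w_0) = 146.979303, f(w_1) = -9.466171
w_2 = 1.460000 - (-9.466171)·(1.460000 - 2.770000)/(-9.466171 - (146.979303)) = 1.539265; f(w_2) = -7.458935
w_3 = 1.539265 - (-7.458935)·(1.539265 - 1.460000)/(-7.458935 - (-9.466171)) = 1.833817; f(w_3) = 4.638602
w_4 = 1.833817 - (4.638602)·(1.833817 - 1.539265)/(4.638602 - (-7.458935)) = 1.720876; f(w_4) = -1.007975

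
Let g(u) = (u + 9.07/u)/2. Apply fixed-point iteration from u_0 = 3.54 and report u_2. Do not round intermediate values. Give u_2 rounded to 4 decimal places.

3.0119

u_1 = g(3.540000) = 3.051073
u_2 = g(3.051073) = 3.011899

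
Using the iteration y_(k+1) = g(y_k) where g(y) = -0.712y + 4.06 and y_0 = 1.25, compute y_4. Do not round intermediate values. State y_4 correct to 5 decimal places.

2.08328

y_1 = g(1.250000) = 3.170000
y_2 = g(3.170000) = 1.802960
y_3 = g(1.802960) = 2.776292
y_4 = g(2.776292) = 2.083280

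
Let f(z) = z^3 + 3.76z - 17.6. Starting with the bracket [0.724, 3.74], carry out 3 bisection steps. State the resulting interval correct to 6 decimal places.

f(0.724000) = -14.498257, f(3.740000) = 48.776024 (opposite signs)
step 1: m = 2.232000, f(m) = 1.911751 > 0 → root in [0.724000, 2.232000]
step 2: m = 1.478000, f(m) = -8.814053 < 0 → root in [1.478000, 2.232000]
step 3: m = 1.855000, f(m) = -4.242099 < 0 → root in [1.855000, 2.232000]

[1.855000, 2.232000]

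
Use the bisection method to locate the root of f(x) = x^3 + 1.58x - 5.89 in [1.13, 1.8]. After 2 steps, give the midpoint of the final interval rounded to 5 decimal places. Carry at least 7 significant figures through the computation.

1.54875

f(1.130000) = -2.661703, f(1.800000) = 2.786000 (opposite signs)
step 1: m = 1.465000, f(m) = -0.431080 < 0 → root in [1.465000, 1.800000]
step 2: m = 1.632500, f(m) = 1.040054 > 0 → root in [1.465000, 1.632500]
Midpoint of [1.465000, 1.632500] = 1.548750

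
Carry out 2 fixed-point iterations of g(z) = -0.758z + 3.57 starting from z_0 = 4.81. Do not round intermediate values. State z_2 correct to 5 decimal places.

3.62759

z_1 = g(4.810000) = -0.075980
z_2 = g(-0.075980) = 3.627593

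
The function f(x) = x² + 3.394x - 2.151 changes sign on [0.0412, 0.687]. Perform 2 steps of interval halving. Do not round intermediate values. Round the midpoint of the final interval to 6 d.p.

0.606275

f(0.041200) = -2.009470, f(0.687000) = 0.652647 (opposite signs)
step 1: m = 0.364100, f(m) = -0.782676 < 0 → root in [0.364100, 0.687000]
step 2: m = 0.525550, f(m) = -0.091080 < 0 → root in [0.525550, 0.687000]
Midpoint of [0.525550, 0.687000] = 0.606275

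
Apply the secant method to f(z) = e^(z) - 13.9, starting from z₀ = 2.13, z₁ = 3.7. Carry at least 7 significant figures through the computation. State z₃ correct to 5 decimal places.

Secant update: z_(k+1) = z_k − f(z_k)·(z_k − z_(k-1))/(f(z_k) − f(z_(k-1))).
f(z_0) = -5.485133, f(z_1) = 26.547304
z_2 = 3.700000 - (26.547304)·(3.700000 - 2.130000)/(26.547304 - (-5.485133)) = 2.398842; f(z_2) = -2.889583
z_3 = 2.398842 - (-2.889583)·(2.398842 - 3.700000)/(-2.889583 - (26.547304)) = 2.526566; f(z_3) = -1.389528

2.52657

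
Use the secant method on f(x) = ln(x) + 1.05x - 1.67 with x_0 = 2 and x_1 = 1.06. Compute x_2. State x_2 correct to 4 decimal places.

1.3491

Secant update: x_(k+1) = x_k − f(x_k)·(x_k − x_(k-1))/(f(x_k) − f(x_(k-1))).
f(x_0) = 1.123147, f(x_1) = -0.498731
x_2 = 1.060000 - (-0.498731)·(1.060000 - 2.000000)/(-0.498731 - (1.123147)) = 1.349052; f(x_2) = 0.045907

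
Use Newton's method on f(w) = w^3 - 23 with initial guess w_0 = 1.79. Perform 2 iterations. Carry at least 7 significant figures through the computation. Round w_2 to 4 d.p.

f'(w) = 3w^2
w_0 = 1.790000: f = -17.264661, f' = 9.612300 → w_1 = 1.790000 - (-17.264661)/(9.612300) = 3.586101
w_1 = 3.586101: f = 23.117688, f' = 38.580360 → w_2 = 3.586101 - (23.117688)/(38.580360) = 2.986892

2.9869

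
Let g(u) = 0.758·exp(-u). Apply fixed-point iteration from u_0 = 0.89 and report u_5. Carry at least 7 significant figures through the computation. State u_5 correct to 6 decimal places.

u_1 = g(0.890000) = 0.311277
u_2 = g(0.311277) = 0.555243
u_3 = g(0.555243) = 0.435041
u_4 = g(0.435041) = 0.490607
u_5 = g(0.490607) = 0.464089

0.464089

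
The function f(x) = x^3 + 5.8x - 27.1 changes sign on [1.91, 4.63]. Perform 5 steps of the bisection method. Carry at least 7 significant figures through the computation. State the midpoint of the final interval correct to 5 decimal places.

2.37750

f(1.910000) = -9.054129, f(4.630000) = 99.006847 (opposite signs)
step 1: m = 3.270000, f(m) = 26.831783 > 0 → root in [1.910000, 3.270000]
step 2: m = 2.590000, f(m) = 5.295979 > 0 → root in [1.910000, 2.590000]
step 3: m = 2.250000, f(m) = -2.659375 < 0 → root in [2.250000, 2.590000]
step 4: m = 2.420000, f(m) = 1.108488 > 0 → root in [2.250000, 2.420000]
step 5: m = 2.335000, f(m) = -0.826055 < 0 → root in [2.335000, 2.420000]
Midpoint of [2.335000, 2.420000] = 2.377500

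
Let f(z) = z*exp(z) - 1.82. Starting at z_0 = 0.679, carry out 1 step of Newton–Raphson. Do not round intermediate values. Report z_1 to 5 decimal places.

0.82430

Newton update: z ← z − f(z)/f'(z).
f'(z) = (z+1)*exp(z)
z_0 = 0.679000: f = -0.481077, f' = 3.310828 → z_1 = 0.679000 - (-0.481077)/(3.310828) = 0.824304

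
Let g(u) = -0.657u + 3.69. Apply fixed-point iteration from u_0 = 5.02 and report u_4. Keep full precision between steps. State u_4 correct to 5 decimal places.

u_1 = g(5.020000) = 0.391860
u_2 = g(0.391860) = 3.432548
u_3 = g(3.432548) = 1.434816
u_4 = g(1.434816) = 2.747326

2.74733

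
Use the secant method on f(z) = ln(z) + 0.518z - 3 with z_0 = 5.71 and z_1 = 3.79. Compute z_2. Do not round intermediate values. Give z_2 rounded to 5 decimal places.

3.38590

Secant update: z_(k+1) = z_k − f(z_k)·(z_k − z_(k-1))/(f(z_k) − f(z_(k-1))).
f(z_0) = 1.699999, f(z_1) = 0.295586
z_2 = 3.790000 - (0.295586)·(3.790000 - 5.710000)/(0.295586 - (1.699999)) = 3.385899; f(z_2) = -0.026485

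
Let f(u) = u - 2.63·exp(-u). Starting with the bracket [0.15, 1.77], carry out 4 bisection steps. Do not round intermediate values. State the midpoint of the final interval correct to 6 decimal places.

f(0.150000) = -2.113662, f(1.770000) = 1.322024 (opposite signs)
step 1: m = 0.960000, f(m) = -0.047008 < 0 → root in [0.960000, 1.770000]
step 2: m = 1.365000, f(m) = 0.693349 > 0 → root in [0.960000, 1.365000]
step 3: m = 1.162500, f(m) = 0.340090 > 0 → root in [0.960000, 1.162500]
step 4: m = 1.061250, f(m) = 0.151209 > 0 → root in [0.960000, 1.061250]
Midpoint of [0.960000, 1.061250] = 1.010625

1.010625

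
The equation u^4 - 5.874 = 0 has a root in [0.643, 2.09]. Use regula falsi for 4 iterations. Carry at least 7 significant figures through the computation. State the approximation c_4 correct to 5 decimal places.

f(0.643000) = -5.703060, f(2.090000) = 13.206298
step 1: c = 1.079415, f(c) = -4.516456 < 0 → new bracket [1.079415, 2.090000]
step 2: c = 1.336952, f(c) = -2.679057 < 0 → new bracket [1.336952, 2.090000]
step 3: c = 1.463953, f(c) = -1.280871 < 0 → new bracket [1.463953, 2.090000]
step 4: c = 1.519305, f(c) = -0.545815 < 0 → new bracket [1.519305, 2.090000]

1.51930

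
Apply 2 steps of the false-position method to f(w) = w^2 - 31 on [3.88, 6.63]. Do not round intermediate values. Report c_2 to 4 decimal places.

f(3.880000) = -15.945600, f(6.630000) = 12.956900
step 1: c = 5.397184, f(c) = -1.870409 < 0 → new bracket [5.397184, 6.630000]
step 2: c = 5.552699, f(c) = -0.167537 < 0 → new bracket [5.552699, 6.630000]

5.5527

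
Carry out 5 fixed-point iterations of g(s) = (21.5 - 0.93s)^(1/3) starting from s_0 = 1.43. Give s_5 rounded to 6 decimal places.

s_1 = g(1.430000) = 2.722091
s_2 = g(2.722091) = 2.666924
s_3 = g(2.666924) = 2.669326
s_4 = g(2.669326) = 2.669222
s_5 = g(2.669222) = 2.669226

2.669226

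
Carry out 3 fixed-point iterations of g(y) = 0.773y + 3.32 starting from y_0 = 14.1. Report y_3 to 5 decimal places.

y_1 = g(14.100000) = 14.219300
y_2 = g(14.219300) = 14.311519
y_3 = g(14.311519) = 14.382804

14.38280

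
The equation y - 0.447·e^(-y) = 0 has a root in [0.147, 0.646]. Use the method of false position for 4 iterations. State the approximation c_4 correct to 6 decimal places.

0.323466

f(0.147000) = -0.238892, f(0.646000) = 0.411710
step 1: c = 0.330226, f(c) = 0.008940 > 0 → new bracket [0.147000, 0.330226]
step 2: c = 0.323617, f(c) = 0.000200 > 0 → new bracket [0.147000, 0.323617]
step 3: c = 0.323469, f(c) = 0.000004 > 0 → new bracket [0.147000, 0.323469]
step 4: c = 0.323466, f(c) = 0.000000 > 0 → new bracket [0.147000, 0.323466]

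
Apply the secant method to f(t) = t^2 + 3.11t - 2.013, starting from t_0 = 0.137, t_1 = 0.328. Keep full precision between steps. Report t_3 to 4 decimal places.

Secant update: t_(k+1) = t_k − f(t_k)·(t_k − t_(k-1))/(f(t_k) − f(t_(k-1))).
f(t_0) = -1.568161, f(t_1) = -0.885336
t_2 = 0.328000 - (-0.885336)·(0.328000 - 0.137000)/(-0.885336 - (-1.568161)) = 0.575646; f(t_2) = 0.108629
t_3 = 0.575646 - (0.108629)·(0.575646 - 0.328000)/(0.108629 - (-0.885336)) = 0.548581; f(t_3) = -0.005970

0.5486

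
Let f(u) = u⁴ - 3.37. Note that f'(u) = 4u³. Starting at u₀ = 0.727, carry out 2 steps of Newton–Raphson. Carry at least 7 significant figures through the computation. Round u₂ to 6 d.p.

2.094466

Newton update: u ← u − f(u)/f'(u).
u_0 = 0.727000: f = -3.090657, f' = 1.536962 → u_1 = 0.727000 - (-3.090657)/(1.536962) = 2.737887
u_1 = 2.737887: f = 52.820369, f' = 82.093052 → u_2 = 2.737887 - (52.820369)/(82.093052) = 2.094466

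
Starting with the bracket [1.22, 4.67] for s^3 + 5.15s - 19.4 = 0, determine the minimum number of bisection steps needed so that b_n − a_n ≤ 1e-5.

Initial width b − a = 4.67 − 1.22 = 3.450000.
After n steps the width is (b−a)/2^n; need (b−a)/2^n ≤ 1e-5.
So n ≥ log₂(3.450000/1e-5) = log₂(345000.0000) ≈ 18.3962.
Hence n = 19.

19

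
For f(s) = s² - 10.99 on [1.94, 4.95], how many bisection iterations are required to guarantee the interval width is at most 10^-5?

Initial width b − a = 4.95 − 1.94 = 3.010000.
After n steps the width is (b−a)/2^n; need (b−a)/2^n ≤ 10^-5.
So n ≥ log₂(3.010000/10^-5) = log₂(301000.0000) ≈ 18.1994.
Hence n = 19.

19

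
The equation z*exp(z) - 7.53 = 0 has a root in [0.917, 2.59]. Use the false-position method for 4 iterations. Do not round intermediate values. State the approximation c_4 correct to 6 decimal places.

False-position update: c = (a·f(b) − b·f(a))/(f(b) − f(a)); replace the endpoint whose sign matches f(c).
f(0.917000) = -5.235873, f(2.590000) = 26.994108
step 1: c = 1.188785, f(c) = -3.627114 < 0 → new bracket [1.188785, 2.590000]
step 2: c = 1.354760, f(c) = -2.279179 < 0 → new bracket [1.354760, 2.590000]
step 3: c = 1.450934, f(c) = -1.338720 < 0 → new bracket [1.450934, 2.590000]
step 4: c = 1.504755, f(c) = -0.754015 < 0 → new bracket [1.504755, 2.590000]

1.504755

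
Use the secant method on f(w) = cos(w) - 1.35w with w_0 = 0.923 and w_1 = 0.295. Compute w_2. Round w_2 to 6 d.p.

0.587024

Secant update: w_(k+1) = w_k − f(w_k)·(w_k − w_(k-1))/(f(w_k) − f(w_(k-1))).
f(w_0) = -0.642619, f(w_1) = 0.558552
w_2 = 0.295000 - (0.558552)·(0.295000 - 0.923000)/(0.558552 - (-0.642619)) = 0.587024; f(w_2) = 0.040111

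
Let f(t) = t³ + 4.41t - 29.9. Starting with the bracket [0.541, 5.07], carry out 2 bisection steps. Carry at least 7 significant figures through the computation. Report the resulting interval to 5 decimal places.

f(0.541000) = -27.355850, f(5.070000) = 122.782543 (opposite signs)
step 1: m = 2.805500, f(m) = 4.553869 > 0 → root in [0.541000, 2.805500]
step 2: m = 1.673250, f(m) = -17.836260 < 0 → root in [1.673250, 2.805500]

[1.67325, 2.80550]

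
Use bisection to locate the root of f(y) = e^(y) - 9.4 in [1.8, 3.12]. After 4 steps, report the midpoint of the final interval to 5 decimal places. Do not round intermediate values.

2.25375

f(1.800000) = -3.350353, f(3.120000) = 13.246380 (opposite signs)
step 1: m = 2.460000, f(m) = 2.304812 > 0 → root in [1.800000, 2.460000]
step 2: m = 2.130000, f(m) = -0.985133 < 0 → root in [2.130000, 2.460000]
step 3: m = 2.295000, f(m) = 0.524436 > 0 → root in [2.130000, 2.295000]
step 4: m = 2.212500, f(m) = -0.261466 < 0 → root in [2.212500, 2.295000]
Midpoint of [2.212500, 2.295000] = 2.253750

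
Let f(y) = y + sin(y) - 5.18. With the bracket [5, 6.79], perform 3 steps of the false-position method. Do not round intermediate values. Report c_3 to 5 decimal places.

5.71638

f(5.000000) = -1.138924, f(6.790000) = 2.095395
step 1: c = 5.630326, f(c) = -0.157135 < 0 → new bracket [5.630326, 6.790000]
step 2: c = 5.711224, f(c) = -0.010059 < 0 → new bracket [5.711224, 6.790000]
step 3: c = 5.716378, f(c) = -0.000564 < 0 → new bracket [5.716378, 6.790000]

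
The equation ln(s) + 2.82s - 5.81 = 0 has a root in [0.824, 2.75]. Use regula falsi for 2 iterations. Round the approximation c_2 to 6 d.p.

1.846677

False-position update: c = (a·f(b) − b·f(a))/(f(b) − f(a)); replace the endpoint whose sign matches f(c).
f(0.824000) = -3.679905, f(2.750000) = 2.956601
step 1: c = 1.891956, f(c) = 0.162927 > 0 → new bracket [0.824000, 1.891956]
step 2: c = 1.846677, f(c) = 0.011017 > 0 → new bracket [0.824000, 1.846677]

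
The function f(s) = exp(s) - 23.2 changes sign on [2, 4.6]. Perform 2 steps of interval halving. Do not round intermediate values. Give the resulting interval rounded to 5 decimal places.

[2.65000, 3.30000]

f(2.000000) = -15.810944, f(4.600000) = 76.284316 (opposite signs)
step 1: m = 3.300000, f(m) = 3.912639 > 0 → root in [2.000000, 3.300000]
step 2: m = 2.650000, f(m) = -9.045961 < 0 → root in [2.650000, 3.300000]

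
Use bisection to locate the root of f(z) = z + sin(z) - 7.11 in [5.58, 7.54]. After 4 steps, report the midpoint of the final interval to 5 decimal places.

6.74375

f(5.580000) = -2.176651, f(7.540000) = 1.381111 (opposite signs)
step 1: m = 6.560000, f(m) = -0.276707 < 0 → root in [6.560000, 7.540000]
step 2: m = 7.050000, f(m) = 0.633845 > 0 → root in [6.560000, 7.050000]
step 3: m = 6.805000, f(m) = 0.193454 > 0 → root in [6.560000, 6.805000]
step 4: m = 6.682500, f(m) = -0.038713 < 0 → root in [6.682500, 6.805000]
Midpoint of [6.682500, 6.805000] = 6.743750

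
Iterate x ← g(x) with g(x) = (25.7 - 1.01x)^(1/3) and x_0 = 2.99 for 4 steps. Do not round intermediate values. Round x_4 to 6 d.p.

x_1 = g(2.990000) = 2.830621
x_2 = g(2.830621) = 2.837302
x_3 = g(2.837302) = 2.837022
x_4 = g(2.837022) = 2.837034

2.837034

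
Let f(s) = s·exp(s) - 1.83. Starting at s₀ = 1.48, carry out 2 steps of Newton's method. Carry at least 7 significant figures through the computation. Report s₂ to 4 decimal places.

f'(s) = (s + 1)·exp(s)
s_0 = 1.480000: f = 4.671560, f' = 10.894505 → s_1 = 1.480000 - (4.671560)/(10.894505) = 1.051200
s_1 = 1.051200: f = 1.177572, f' = 5.868656 → s_2 = 1.051200 - (1.177572)/(5.868656) = 0.850546

0.8505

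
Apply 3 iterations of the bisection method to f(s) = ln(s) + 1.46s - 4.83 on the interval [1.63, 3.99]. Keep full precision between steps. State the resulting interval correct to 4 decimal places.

f(1.630000) = -1.961620, f(3.990000) = 2.379191 (opposite signs)
step 1: m = 2.810000, f(m) = 0.305784 > 0 → root in [1.630000, 2.810000]
step 2: m = 2.220000, f(m) = -0.791293 < 0 → root in [2.220000, 2.810000]
step 3: m = 2.515000, f(m) = -0.235827 < 0 → root in [2.515000, 2.810000]

[2.5150, 2.8100]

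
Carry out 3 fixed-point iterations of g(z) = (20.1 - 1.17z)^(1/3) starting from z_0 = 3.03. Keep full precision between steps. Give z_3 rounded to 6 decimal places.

z_1 = g(3.030000) = 2.548642
z_2 = g(2.548642) = 2.577222
z_3 = g(2.577222) = 2.575542

2.575542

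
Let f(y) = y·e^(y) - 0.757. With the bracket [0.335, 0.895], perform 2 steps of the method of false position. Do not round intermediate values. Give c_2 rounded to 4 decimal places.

False-position update: c = (a·f(b) − b·f(a))/(f(b) − f(a)); replace the endpoint whose sign matches f(c).
f(0.335000) = -0.288690, f(0.895000) = 1.433366
step 1: c = 0.428880, f(c) = -0.098439 < 0 → new bracket [0.428880, 0.895000]
step 2: c = 0.458834, f(c) = -0.031019 < 0 → new bracket [0.458834, 0.895000]

0.4588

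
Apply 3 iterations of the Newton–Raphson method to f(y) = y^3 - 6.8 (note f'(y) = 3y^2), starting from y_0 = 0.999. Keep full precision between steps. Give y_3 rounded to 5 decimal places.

1.94014

Newton update: y ← y − f(y)/f'(y).
y_0 = 0.999000: f = -5.802997, f' = 2.994003 → y_1 = 0.999000 - (-5.802997)/(2.994003) = 2.937207
y_1 = 2.937207: f = 18.539823, f' = 25.881552 → y_2 = 2.937207 - (18.539823)/(25.881552) = 2.220873
y_2 = 2.220873: f = 4.153965, f' = 14.796834 → y_3 = 2.220873 - (4.153965)/(14.796834) = 1.940140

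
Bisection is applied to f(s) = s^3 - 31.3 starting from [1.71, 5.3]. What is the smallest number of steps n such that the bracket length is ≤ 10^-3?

12

Initial width b − a = 5.3 − 1.71 = 3.590000.
After n steps the width is (b−a)/2^n; need (b−a)/2^n ≤ 10^-3.
So n ≥ log₂(3.590000/10^-3) = log₂(3590.0000) ≈ 11.8098.
Hence n = 12.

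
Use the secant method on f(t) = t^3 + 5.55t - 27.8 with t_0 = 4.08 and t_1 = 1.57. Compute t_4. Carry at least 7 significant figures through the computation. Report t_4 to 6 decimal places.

2.413579

f(t_0) = 62.761312, f(t_1) = -15.216607
t_2 = 1.570000 - (-15.216607)·(1.570000 - 4.080000)/(-15.216607 - (62.761312)) = 2.059801; f(t_2) = -7.628817
t_3 = 2.059801 - (-7.628817)·(2.059801 - 1.570000)/(-7.628817 - (-15.216607)) = 2.552251; f(t_3) = 2.990314
t_4 = 2.552251 - (2.990314)·(2.552251 - 2.059801)/(2.990314 - (-7.628817)) = 2.413579; f(t_4) = -0.344671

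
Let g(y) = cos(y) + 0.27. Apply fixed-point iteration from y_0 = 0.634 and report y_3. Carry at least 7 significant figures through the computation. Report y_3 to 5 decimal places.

1.00499

y_1 = g(0.634000) = 1.075664
y_2 = g(1.075664) = 0.745148
y_3 = g(0.745148) = 1.004988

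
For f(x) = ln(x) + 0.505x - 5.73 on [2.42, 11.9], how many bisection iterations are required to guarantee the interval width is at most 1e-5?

Initial width b − a = 11.9 − 2.42 = 9.480000.
After n steps the width is (b−a)/2^n; need (b−a)/2^n ≤ 1e-5.
So n ≥ log₂(9.480000/1e-5) = log₂(948000.0000) ≈ 19.8545.
Hence n = 20.

20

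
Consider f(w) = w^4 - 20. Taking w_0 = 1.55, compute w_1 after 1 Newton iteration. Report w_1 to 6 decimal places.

2.505187

f'(w) = 4w^3
w_0 = 1.550000: f = -14.227994, f' = 14.895500 → w_1 = 1.550000 - (-14.227994)/(14.895500) = 2.505187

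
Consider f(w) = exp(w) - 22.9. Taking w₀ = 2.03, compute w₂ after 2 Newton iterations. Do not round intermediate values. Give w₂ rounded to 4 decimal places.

Newton update: w ← w − f(w)/f'(w).
f'(w) = exp(w)
w_0 = 2.030000: f = -15.285914, f' = 7.614086 → w_1 = 2.030000 - (-15.285914)/(7.614086) = 4.037583
w_1 = 4.037583: f = 33.789184, f' = 56.689184 → w_2 = 4.037583 - (33.789184)/(56.689184) = 3.441541

3.4415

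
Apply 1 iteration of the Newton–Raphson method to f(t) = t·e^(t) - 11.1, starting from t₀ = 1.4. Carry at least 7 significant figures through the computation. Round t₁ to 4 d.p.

1.9572

f'(t) = (t + 1)·e^(t)
t_0 = 1.400000: f = -5.422720, f' = 9.732480 → t_1 = 1.400000 - (-5.422720)/(9.732480) = 1.957178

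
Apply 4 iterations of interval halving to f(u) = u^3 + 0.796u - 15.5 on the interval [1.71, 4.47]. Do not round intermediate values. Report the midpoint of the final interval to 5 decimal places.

f(1.710000) = -9.138629, f(4.470000) = 77.372743 (opposite signs)
step 1: m = 3.090000, f(m) = 16.463269 > 0 → root in [1.710000, 3.090000]
step 2: m = 2.400000, f(m) = 0.234400 > 0 → root in [1.710000, 2.400000]
step 3: m = 2.055000, f(m) = -5.185904 < 0 → root in [2.055000, 2.400000]
step 4: m = 2.227500, f(m) = -2.674598 < 0 → root in [2.227500, 2.400000]
Midpoint of [2.227500, 2.400000] = 2.313750

2.31375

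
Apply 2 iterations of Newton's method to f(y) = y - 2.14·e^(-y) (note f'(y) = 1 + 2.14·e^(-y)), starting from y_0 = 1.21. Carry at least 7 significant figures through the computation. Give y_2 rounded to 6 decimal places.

0.883923

Newton update: y ← y − f(y)/f'(y).
y_0 = 1.210000: f = 0.571858, f' = 1.638142 → y_1 = 1.210000 - (0.571858)/(1.638142) = 0.860911
y_1 = 0.860911: f = -0.043832, f' = 1.904742 → y_2 = 0.860911 - (-0.043832)/(1.904742) = 0.883923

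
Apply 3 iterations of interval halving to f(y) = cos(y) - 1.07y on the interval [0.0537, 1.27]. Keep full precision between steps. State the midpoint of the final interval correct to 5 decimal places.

0.73787

f(0.053700) = 0.941100, f(1.270000) = -1.062619 (opposite signs)
step 1: m = 0.661850, f(m) = 0.080677 > 0 → root in [0.661850, 1.270000]
step 2: m = 0.965925, f(m) = -0.464884 < 0 → root in [0.661850, 0.965925]
step 3: m = 0.813888, f(m) = -0.184182 < 0 → root in [0.661850, 0.813888]
Midpoint of [0.661850, 0.813888] = 0.737869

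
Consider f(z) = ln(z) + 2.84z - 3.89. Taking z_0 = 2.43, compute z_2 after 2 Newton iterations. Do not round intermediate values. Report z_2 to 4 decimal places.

1.2820

f'(z) = 1/z + 2.84
z_0 = 2.430000: f = 3.899091, f' = 3.251523 → z_1 = 2.430000 - (3.899091)/(3.251523) = 1.230841
z_1 = 1.230841: f = -0.186712, f' = 3.652452 → z_2 = 1.230841 - (-0.186712)/(3.652452) = 1.281961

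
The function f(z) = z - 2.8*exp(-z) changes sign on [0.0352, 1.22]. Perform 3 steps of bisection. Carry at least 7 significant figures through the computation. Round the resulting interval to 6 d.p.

[0.923800, 1.071900]

f(0.035200) = -2.667954, f(1.220000) = 0.393356 (opposite signs)
step 1: m = 0.627600, f(m) = -0.867240 < 0 → root in [0.627600, 1.220000]
step 2: m = 0.923800, f(m) = -0.187821 < 0 → root in [0.923800, 1.220000]
step 3: m = 1.071900, f(m) = 0.113299 > 0 → root in [0.923800, 1.071900]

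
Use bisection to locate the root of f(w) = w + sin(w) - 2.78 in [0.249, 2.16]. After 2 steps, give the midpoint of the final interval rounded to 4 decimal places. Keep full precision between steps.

1.9211

f(0.249000) = -2.284565, f(2.160000) = 0.211383 (opposite signs)
step 1: m = 1.204500, f(m) = -0.641840 < 0 → root in [1.204500, 2.160000]
step 2: m = 1.682250, f(m) = -0.103955 < 0 → root in [1.682250, 2.160000]
Midpoint of [1.682250, 2.160000] = 1.921125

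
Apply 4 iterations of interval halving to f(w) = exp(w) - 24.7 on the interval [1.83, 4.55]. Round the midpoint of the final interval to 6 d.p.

f(1.830000) = -18.466113, f(4.550000) = 69.932408 (opposite signs)
step 1: m = 3.190000, f(m) = -0.411573 < 0 → root in [3.190000, 4.550000]
step 2: m = 3.870000, f(m) = 23.242386 > 0 → root in [3.190000, 3.870000]
step 3: m = 3.530000, f(m) = 9.423968 > 0 → root in [3.190000, 3.530000]
step 4: m = 3.360000, f(m) = 4.089191 > 0 → root in [3.190000, 3.360000]
Midpoint of [3.190000, 3.360000] = 3.275000

3.275000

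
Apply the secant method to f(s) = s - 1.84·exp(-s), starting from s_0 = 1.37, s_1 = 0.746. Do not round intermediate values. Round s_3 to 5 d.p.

Secant update: s_(k+1) = s_k − f(s_k)·(s_k − s_(k-1))/(f(s_k) − f(s_(k-1))).
f(s_0) = 0.902443, f(s_1) = -0.126638
s_2 = 0.746000 - (-0.126638)·(0.746000 - 1.370000)/(-0.126638 - (0.902443)) = 0.822789; f(s_2) = 0.014652
s_3 = 0.822789 - (0.014652)·(0.822789 - 0.746000)/(0.014652 - (-0.126638)) = 0.814826; f(s_3) = 0.000228

0.81483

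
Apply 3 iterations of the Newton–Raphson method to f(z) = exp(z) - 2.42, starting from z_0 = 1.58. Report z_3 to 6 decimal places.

f'(z) = exp(z)
z_0 = 1.580000: f = 2.434956, f' = 4.854956 → z_1 = 1.580000 - (2.434956)/(4.854956) = 1.078460
z_1 = 1.078460: f = 0.520147, f' = 2.940147 → z_2 = 1.078460 - (0.520147)/(2.940147) = 0.901548
z_2 = 0.901548: f = 0.043413, f' = 2.463413 → z_3 = 0.901548 - (0.043413)/(2.463413) = 0.883925

0.883925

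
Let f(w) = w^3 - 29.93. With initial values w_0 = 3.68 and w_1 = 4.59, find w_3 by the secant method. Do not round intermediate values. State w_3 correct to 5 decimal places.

f(w_0) = 19.906032, f(w_1) = 66.772579
w_2 = 4.590000 - (66.772579)·(4.590000 - 3.680000)/(66.772579 - (19.906032)) = 3.293488; f(w_2) = 5.794668
w_3 = 3.293488 - (5.794668)·(3.293488 - 4.590000)/(5.794668 - (66.772579)) = 3.170282; f(w_3) = 1.933505

3.17028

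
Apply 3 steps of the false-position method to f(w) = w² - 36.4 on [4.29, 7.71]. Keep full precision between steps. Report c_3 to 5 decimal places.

6.02954

f(4.290000) = -17.995900, f(7.710000) = 23.044100
step 1: c = 5.789658, f(c) = -2.879856 < 0 → new bracket [5.789658, 7.710000]
step 2: c = 6.002986, f(c) = -0.364154 < 0 → new bracket [6.002986, 7.710000]
step 3: c = 6.029542, f(c) = -0.044625 < 0 → new bracket [6.029542, 7.710000]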